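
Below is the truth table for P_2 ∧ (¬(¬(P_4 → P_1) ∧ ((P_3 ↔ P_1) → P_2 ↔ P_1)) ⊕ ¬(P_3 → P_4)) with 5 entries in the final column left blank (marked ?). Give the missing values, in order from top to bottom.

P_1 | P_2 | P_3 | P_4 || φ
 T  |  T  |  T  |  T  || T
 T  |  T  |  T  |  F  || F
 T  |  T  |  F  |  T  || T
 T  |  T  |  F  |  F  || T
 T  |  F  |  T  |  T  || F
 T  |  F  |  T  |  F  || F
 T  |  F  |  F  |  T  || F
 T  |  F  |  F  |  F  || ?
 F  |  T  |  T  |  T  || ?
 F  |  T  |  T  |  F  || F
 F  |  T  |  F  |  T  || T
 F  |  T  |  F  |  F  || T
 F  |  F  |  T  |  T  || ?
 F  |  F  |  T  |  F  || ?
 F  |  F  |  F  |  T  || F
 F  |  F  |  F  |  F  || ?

F, T, F, F, F

Row P_1=T, P_2=F, P_3=F, P_4=F: (¬(¬(P_4 → P_1) ∧ ((P_3 ↔ P_1) → P_2 ↔ P_1)) ⊕ ¬(P_3 → P_4)) = T, so the formula = F.
Row P_1=F, P_2=T, P_3=T, P_4=T: (¬(¬(P_4 → P_1) ∧ ((P_3 ↔ P_1) → P_2 ↔ P_1)) ⊕ ¬(P_3 → P_4)) = T, so the formula = T.
Row P_1=F, P_2=F, P_3=T, P_4=T: (¬(¬(P_4 → P_1) ∧ ((P_3 ↔ P_1) → P_2 ↔ P_1)) ⊕ ¬(P_3 → P_4)) = T, so the formula = F.
Row P_1=F, P_2=F, P_3=T, P_4=F: (¬(¬(P_4 → P_1) ∧ ((P_3 ↔ P_1) → P_2 ↔ P_1)) ⊕ ¬(P_3 → P_4)) = F, so the formula = F.
Row P_1=F, P_2=F, P_3=F, P_4=F: (¬(¬(P_4 → P_1) ∧ ((P_3 ↔ P_1) → P_2 ↔ P_1)) ⊕ ¬(P_3 → P_4)) = T, so the formula = F.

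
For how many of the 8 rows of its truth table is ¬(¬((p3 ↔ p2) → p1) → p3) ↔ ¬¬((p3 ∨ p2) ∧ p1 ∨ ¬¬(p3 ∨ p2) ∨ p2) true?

1

  p1  |   p2  |   p3  |   φ  
----- | ----- | ----- | -----
 True |  True |  True | False
 True |  True | False | False
 True | False |  True | False
 True | False | False |  True
False |  True |  True | False
False |  True | False | False
False | False |  True | False
False | False | False | False
The formula is true on 1 of the 8 rows.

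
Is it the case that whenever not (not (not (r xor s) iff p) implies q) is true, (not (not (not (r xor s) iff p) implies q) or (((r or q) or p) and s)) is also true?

p  q  r  s  |  φ  ψ
T  T  T  T  |  F  T
T  T  T  F  |  F  F
T  T  F  T  |  F  T
T  T  F  F  |  F  F
T  F  T  T  |  F  T
T  F  T  F  |  T  T
T  F  F  T  |  T  T
T  F  F  F  |  F  F
F  T  T  T  |  F  T
F  T  T  F  |  F  F
F  T  F  T  |  F  T
F  T  F  F  |  F  F
F  F  T  T  |  T  T
F  F  T  F  |  F  F
F  F  F  T  |  F  F
F  F  F  F  |  T  T
In every row where φ is true, ψ is also true, so φ ⊨ ψ.

yes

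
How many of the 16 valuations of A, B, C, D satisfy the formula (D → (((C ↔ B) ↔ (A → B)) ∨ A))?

A  B  C  D  |  φ
T  T  T  T  |  T
T  T  T  F  |  T
T  T  F  T  |  T
T  T  F  F  |  T
T  F  T  T  |  T
T  F  T  F  |  T
T  F  F  T  |  T
T  F  F  F  |  T
F  T  T  T  |  T
F  T  T  F  |  T
F  T  F  T  |  F
F  T  F  F  |  T
F  F  T  T  |  F
F  F  T  F  |  T
F  F  F  T  |  T
F  F  F  F  |  T
The formula is true on 14 of the 16 rows.

14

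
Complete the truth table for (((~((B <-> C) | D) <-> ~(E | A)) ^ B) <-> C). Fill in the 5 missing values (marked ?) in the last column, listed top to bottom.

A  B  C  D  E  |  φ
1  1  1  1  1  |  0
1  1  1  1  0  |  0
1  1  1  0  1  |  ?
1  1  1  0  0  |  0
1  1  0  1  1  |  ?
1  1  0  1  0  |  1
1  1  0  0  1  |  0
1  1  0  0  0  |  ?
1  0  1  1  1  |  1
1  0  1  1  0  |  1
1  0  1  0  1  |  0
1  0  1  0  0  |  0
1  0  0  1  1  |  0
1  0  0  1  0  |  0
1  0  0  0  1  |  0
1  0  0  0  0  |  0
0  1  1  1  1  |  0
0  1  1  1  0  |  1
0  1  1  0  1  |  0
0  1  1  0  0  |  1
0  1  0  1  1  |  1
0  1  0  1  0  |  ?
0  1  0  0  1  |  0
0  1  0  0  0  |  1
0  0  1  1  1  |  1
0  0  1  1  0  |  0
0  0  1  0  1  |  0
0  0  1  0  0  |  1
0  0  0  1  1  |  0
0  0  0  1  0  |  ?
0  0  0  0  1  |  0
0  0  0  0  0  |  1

Row A=1, B=1, C=1, D=0, E=1: ((~((B <-> C) | D) <-> ~(E | A)) ^ B) = 0, so the formula = 0.
Row A=1, B=1, C=0, D=1, E=1: ((~((B <-> C) | D) <-> ~(E | A)) ^ B) = 0, so the formula = 1.
Row A=1, B=1, C=0, D=0, E=0: ((~((B <-> C) | D) <-> ~(E | A)) ^ B) = 1, so the formula = 0.
Row A=0, B=1, C=0, D=1, E=0: ((~((B <-> C) | D) <-> ~(E | A)) ^ B) = 1, so the formula = 0.
Row A=0, B=0, C=0, D=1, E=0: ((~((B <-> C) | D) <-> ~(E | A)) ^ B) = 0, so the formula = 1.

0, 1, 0, 0, 1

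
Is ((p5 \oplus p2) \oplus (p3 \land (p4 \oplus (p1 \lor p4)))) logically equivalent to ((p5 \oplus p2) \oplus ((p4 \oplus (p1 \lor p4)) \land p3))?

equivalent

p1 | p2 | p3 | p4 | p5 || φ | ψ
F  | F  | F  | F  | F  || F | F
F  | F  | F  | F  | T  || T | T
F  | F  | F  | T  | F  || F | F
F  | F  | F  | T  | T  || T | T
F  | F  | T  | F  | F  || F | F
F  | F  | T  | F  | T  || T | T
F  | F  | T  | T  | F  || F | F
F  | F  | T  | T  | T  || T | T
F  | T  | F  | F  | F  || T | T
F  | T  | F  | F  | T  || F | F
F  | T  | F  | T  | F  || T | T
F  | T  | F  | T  | T  || F | F
F  | T  | T  | F  | F  || T | T
F  | T  | T  | F  | T  || F | F
F  | T  | T  | T  | F  || T | T
F  | T  | T  | T  | T  || F | F
T  | F  | F  | F  | F  || F | F
T  | F  | F  | F  | T  || T | T
T  | F  | F  | T  | F  || F | F
T  | F  | F  | T  | T  || T | T
T  | F  | T  | F  | F  || T | T
T  | F  | T  | F  | T  || F | F
T  | F  | T  | T  | F  || F | F
T  | F  | T  | T  | T  || T | T
T  | T  | F  | F  | F  || T | T
T  | T  | F  | F  | T  || F | F
T  | T  | F  | T  | F  || T | T
T  | T  | F  | T  | T  || F | F
T  | T  | T  | F  | F  || F | F
T  | T  | T  | F  | T  || T | T
T  | T  | T  | T  | F  || T | T
T  | T  | T  | T  | T  || F | F
The columns for φ and ψ agree on every row, so they are logically equivalent.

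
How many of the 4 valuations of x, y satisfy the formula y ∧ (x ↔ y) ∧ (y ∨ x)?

1

x  y  |  (y ∧ (x ↔ y) ∧ (y ∨ x))
T  T  |             T           
T  F  |             F           
F  T  |             F           
F  F  |             F           
The formula is true on 1 of the 4 rows.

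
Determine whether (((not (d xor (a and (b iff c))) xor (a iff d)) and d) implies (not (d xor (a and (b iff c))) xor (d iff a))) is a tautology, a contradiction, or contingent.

a | b | c | d || (b iff c) | (a and (b iff c)) | (d xor (a and (b iff c))) | (a iff d) | (d iff a) | φ
F | F | F | F ||     T     |         F         |             F             |     T     |     T     | T
F | F | F | T ||     T     |         F         |             T             |     F     |     F     | T
F | F | T | F ||     F     |         F         |             F             |     T     |     T     | T
F | F | T | T ||     F     |         F         |             T             |     F     |     F     | T
F | T | F | F ||     F     |         F         |             F             |     T     |     T     | T
F | T | F | T ||     F     |         F         |             T             |     F     |     F     | T
F | T | T | F ||     T     |         F         |             F             |     T     |     T     | T
F | T | T | T ||     T     |         F         |             T             |     F     |     F     | T
T | F | F | F ||     T     |         T         |             T             |     F     |     F     | T
T | F | F | T ||     T     |         T         |             F             |     T     |     T     | T
T | F | T | F ||     F     |         F         |             F             |     F     |     F     | T
T | F | T | T ||     F     |         F         |             T             |     T     |     T     | T
T | T | F | F ||     F     |         F         |             F             |     F     |     F     | T
T | T | F | T ||     F     |         F         |             T             |     T     |     T     | T
T | T | T | F ||     T     |         T         |             T             |     F     |     F     | T
T | T | T | T ||     T     |         T         |             F             |     T     |     T     | T
Every row is T, so the formula is a tautology.

tautology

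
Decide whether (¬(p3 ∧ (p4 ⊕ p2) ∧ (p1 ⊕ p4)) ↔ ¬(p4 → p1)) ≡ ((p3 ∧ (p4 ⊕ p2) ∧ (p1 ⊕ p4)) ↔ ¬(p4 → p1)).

not equivalent

p1 | p2 | p3 | p4 | φ | ψ
-- | -- | -- | -- | - | -
F  | F  | F  | F  | F | T
F  | F  | F  | T  | T | F
F  | F  | T  | F  | F | T
F  | F  | T  | T  | F | T
F  | T  | F  | F  | F | T
F  | T  | F  | T  | T | F
F  | T  | T  | F  | F | T
F  | T  | T  | T  | T | F
T  | F  | F  | F  | F | T
T  | F  | F  | T  | F | T
T  | F  | T  | F  | F | T
T  | F  | T  | T  | F | T
T  | T  | F  | F  | F | T
T  | T  | F  | T  | F | T
T  | T  | T  | F  | T | F
T  | T  | T  | T  | F | T
The columns differ at p1=F, p2=F, p3=F, p4=F (φ=F, ψ=T), so they are not equivalent.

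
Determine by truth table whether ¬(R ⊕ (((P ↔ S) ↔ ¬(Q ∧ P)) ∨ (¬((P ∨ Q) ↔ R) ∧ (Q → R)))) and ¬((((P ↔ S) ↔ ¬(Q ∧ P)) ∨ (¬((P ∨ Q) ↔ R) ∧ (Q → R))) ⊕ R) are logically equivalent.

equivalent

P  Q  R  S  |  φ  ψ
0  0  0  0  |  0  0
0  0  0  1  |  1  1
0  0  1  0  |  1  1
0  0  1  1  |  1  1
0  1  0  0  |  0  0
0  1  0  1  |  1  1
0  1  1  0  |  1  1
0  1  1  1  |  0  0
1  0  0  0  |  0  0
1  0  0  1  |  0  0
1  0  1  0  |  0  0
1  0  1  1  |  1  1
1  1  0  0  |  0  0
1  1  0  1  |  1  1
1  1  1  0  |  1  1
1  1  1  1  |  0  0
The columns for φ and ψ agree on every row, so they are logically equivalent.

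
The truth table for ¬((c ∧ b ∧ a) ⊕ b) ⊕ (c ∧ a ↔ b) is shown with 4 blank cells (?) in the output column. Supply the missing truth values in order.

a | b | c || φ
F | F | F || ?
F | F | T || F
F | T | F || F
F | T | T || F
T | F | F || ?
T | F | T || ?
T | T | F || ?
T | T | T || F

Row a=F, b=F, c=F: ¬((c ∧ b ∧ a) ⊕ b) = T, (c ∧ a ↔ b) = T, so the formula = F.
Row a=T, b=F, c=F: ¬((c ∧ b ∧ a) ⊕ b) = T, (c ∧ a ↔ b) = T, so the formula = F.
Row a=T, b=F, c=T: ¬((c ∧ b ∧ a) ⊕ b) = T, (c ∧ a ↔ b) = F, so the formula = T.
Row a=T, b=T, c=F: ¬((c ∧ b ∧ a) ⊕ b) = F, (c ∧ a ↔ b) = F, so the formula = F.

F, F, T, F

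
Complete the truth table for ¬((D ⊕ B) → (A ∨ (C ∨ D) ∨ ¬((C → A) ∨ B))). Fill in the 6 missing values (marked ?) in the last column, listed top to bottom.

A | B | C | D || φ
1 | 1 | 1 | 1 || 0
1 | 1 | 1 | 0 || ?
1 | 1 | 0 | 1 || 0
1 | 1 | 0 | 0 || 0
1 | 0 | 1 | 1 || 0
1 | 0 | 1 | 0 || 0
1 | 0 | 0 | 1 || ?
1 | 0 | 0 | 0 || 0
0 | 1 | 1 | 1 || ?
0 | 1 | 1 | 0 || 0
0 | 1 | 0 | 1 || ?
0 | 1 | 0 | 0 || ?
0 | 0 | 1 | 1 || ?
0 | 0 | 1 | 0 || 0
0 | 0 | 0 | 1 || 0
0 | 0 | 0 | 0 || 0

0, 0, 0, 0, 1, 0

Row A=1, B=1, C=1, D=0: (D ⊕ B) = 1, (A ∨ (C ∨ D) ∨ ¬((C → A) ∨ B)) = 1, ((D ⊕ B) → (A ∨ (C ∨ D) ∨ ¬((C → A) ∨ B))) = 1, so the formula = 0.
Row A=1, B=0, C=0, D=1: (D ⊕ B) = 1, (A ∨ (C ∨ D) ∨ ¬((C → A) ∨ B)) = 1, ((D ⊕ B) → (A ∨ (C ∨ D) ∨ ¬((C → A) ∨ B))) = 1, so the formula = 0.
Row A=0, B=1, C=1, D=1: (D ⊕ B) = 0, (A ∨ (C ∨ D) ∨ ¬((C → A) ∨ B)) = 1, ((D ⊕ B) → (A ∨ (C ∨ D) ∨ ¬((C → A) ∨ B))) = 1, so the formula = 0.
Row A=0, B=1, C=0, D=1: (D ⊕ B) = 0, (A ∨ (C ∨ D) ∨ ¬((C → A) ∨ B)) = 1, ((D ⊕ B) → (A ∨ (C ∨ D) ∨ ¬((C → A) ∨ B))) = 1, so the formula = 0.
Row A=0, B=1, C=0, D=0: (D ⊕ B) = 1, (A ∨ (C ∨ D) ∨ ¬((C → A) ∨ B)) = 0, ((D ⊕ B) → (A ∨ (C ∨ D) ∨ ¬((C → A) ∨ B))) = 0, so the formula = 1.
Row A=0, B=0, C=1, D=1: (D ⊕ B) = 1, (A ∨ (C ∨ D) ∨ ¬((C → A) ∨ B)) = 1, ((D ⊕ B) → (A ∨ (C ∨ D) ∨ ¬((C → A) ∨ B))) = 1, so the formula = 0.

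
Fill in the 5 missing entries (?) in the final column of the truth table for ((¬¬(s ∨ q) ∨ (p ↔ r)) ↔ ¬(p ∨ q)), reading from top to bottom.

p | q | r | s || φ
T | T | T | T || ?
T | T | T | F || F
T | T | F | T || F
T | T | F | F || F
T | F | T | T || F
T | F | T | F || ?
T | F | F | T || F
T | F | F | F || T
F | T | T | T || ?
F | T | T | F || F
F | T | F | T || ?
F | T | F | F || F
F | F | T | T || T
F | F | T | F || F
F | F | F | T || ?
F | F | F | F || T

Row p=T, q=T, r=T, s=T: (¬¬(s ∨ q) ∨ (p ↔ r)) = T, ¬(p ∨ q) = F, so the formula = F.
Row p=T, q=F, r=T, s=F: (¬¬(s ∨ q) ∨ (p ↔ r)) = T, ¬(p ∨ q) = F, so the formula = F.
Row p=F, q=T, r=T, s=T: (¬¬(s ∨ q) ∨ (p ↔ r)) = T, ¬(p ∨ q) = F, so the formula = F.
Row p=F, q=T, r=F, s=T: (¬¬(s ∨ q) ∨ (p ↔ r)) = T, ¬(p ∨ q) = F, so the formula = F.
Row p=F, q=F, r=F, s=T: (¬¬(s ∨ q) ∨ (p ↔ r)) = T, ¬(p ∨ q) = T, so the formula = T.

F, F, F, F, T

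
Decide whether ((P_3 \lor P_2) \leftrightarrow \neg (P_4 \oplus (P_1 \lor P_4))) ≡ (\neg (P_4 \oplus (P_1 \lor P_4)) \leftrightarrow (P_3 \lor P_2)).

P_1 | P_2 | P_3 | P_4 || φ | ψ
 1  |  1  |  1  |  1  || 1 | 1
 1  |  1  |  1  |  0  || 0 | 0
 1  |  1  |  0  |  1  || 1 | 1
 1  |  1  |  0  |  0  || 0 | 0
 1  |  0  |  1  |  1  || 1 | 1
 1  |  0  |  1  |  0  || 0 | 0
 1  |  0  |  0  |  1  || 0 | 0
 1  |  0  |  0  |  0  || 1 | 1
 0  |  1  |  1  |  1  || 1 | 1
 0  |  1  |  1  |  0  || 1 | 1
 0  |  1  |  0  |  1  || 1 | 1
 0  |  1  |  0  |  0  || 1 | 1
 0  |  0  |  1  |  1  || 1 | 1
 0  |  0  |  1  |  0  || 1 | 1
 0  |  0  |  0  |  1  || 0 | 0
 0  |  0  |  0  |  0  || 0 | 0
The columns for φ and ψ agree on every row, so they are logically equivalent.

equivalent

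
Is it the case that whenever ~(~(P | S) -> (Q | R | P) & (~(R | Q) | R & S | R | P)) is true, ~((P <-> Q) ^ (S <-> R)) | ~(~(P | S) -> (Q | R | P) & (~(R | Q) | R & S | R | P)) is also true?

P | Q | R | S || φ | ψ
0 | 0 | 0 | 0 || 1 | 1
0 | 0 | 0 | 1 || 0 | 0
0 | 0 | 1 | 0 || 0 | 0
0 | 0 | 1 | 1 || 0 | 1
0 | 1 | 0 | 0 || 1 | 1
0 | 1 | 0 | 1 || 0 | 1
0 | 1 | 1 | 0 || 0 | 1
0 | 1 | 1 | 1 || 0 | 0
1 | 0 | 0 | 0 || 0 | 0
1 | 0 | 0 | 1 || 0 | 1
1 | 0 | 1 | 0 || 0 | 1
1 | 0 | 1 | 1 || 0 | 0
1 | 1 | 0 | 0 || 0 | 1
1 | 1 | 0 | 1 || 0 | 0
1 | 1 | 1 | 0 || 0 | 0
1 | 1 | 1 | 1 || 0 | 1
In every row where φ is true, ψ is also true, so φ ⊨ ψ.

yes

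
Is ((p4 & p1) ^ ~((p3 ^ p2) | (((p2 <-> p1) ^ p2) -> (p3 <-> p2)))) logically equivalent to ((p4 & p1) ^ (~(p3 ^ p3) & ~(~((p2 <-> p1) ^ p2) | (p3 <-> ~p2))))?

p1 | p2 | p3 | p4 | φ | ψ
-- | -- | -- | -- | - | -
F  | F  | F  | F  | F | T
F  | F  | F  | T  | F | T
F  | F  | T  | F  | F | F
F  | F  | T  | T  | F | F
F  | T  | F  | F  | F | F
F  | T  | F  | T  | F | F
F  | T  | T  | F  | F | T
F  | T  | T  | T  | F | T
T  | F  | F  | F  | F | F
T  | F  | F  | T  | T | T
T  | F  | T  | F  | F | F
T  | F  | T  | T  | T | T
T  | T  | F  | F  | F | F
T  | T  | F  | T  | T | T
T  | T  | T  | F  | F | F
T  | T  | T  | T  | T | T
The columns differ at p1=F, p2=F, p3=F, p4=F (φ=F, ψ=T), so they are not equivalent.

not equivalent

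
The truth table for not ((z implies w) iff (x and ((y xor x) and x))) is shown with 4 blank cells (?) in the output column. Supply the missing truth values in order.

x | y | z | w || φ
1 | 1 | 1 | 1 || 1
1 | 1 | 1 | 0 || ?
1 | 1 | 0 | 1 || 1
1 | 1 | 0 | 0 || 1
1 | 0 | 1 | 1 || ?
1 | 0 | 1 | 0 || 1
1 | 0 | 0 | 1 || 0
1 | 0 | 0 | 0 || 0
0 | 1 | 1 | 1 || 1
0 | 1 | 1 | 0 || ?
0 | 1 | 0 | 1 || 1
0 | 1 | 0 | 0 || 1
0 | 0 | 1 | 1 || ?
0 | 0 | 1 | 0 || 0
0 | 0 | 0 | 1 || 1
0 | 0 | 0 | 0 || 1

0, 0, 0, 1

Row x=1, y=1, z=1, w=0: (z implies w) = 0, (x and ((y xor x) and x)) = 0, ((z implies w) iff (x and ((y xor x) and x))) = 1, so the formula = 0.
Row x=1, y=0, z=1, w=1: (z implies w) = 1, (x and ((y xor x) and x)) = 1, ((z implies w) iff (x and ((y xor x) and x))) = 1, so the formula = 0.
Row x=0, y=1, z=1, w=0: (z implies w) = 0, (x and ((y xor x) and x)) = 0, ((z implies w) iff (x and ((y xor x) and x))) = 1, so the formula = 0.
Row x=0, y=0, z=1, w=1: (z implies w) = 1, (x and ((y xor x) and x)) = 0, ((z implies w) iff (x and ((y xor x) and x))) = 0, so the formula = 1.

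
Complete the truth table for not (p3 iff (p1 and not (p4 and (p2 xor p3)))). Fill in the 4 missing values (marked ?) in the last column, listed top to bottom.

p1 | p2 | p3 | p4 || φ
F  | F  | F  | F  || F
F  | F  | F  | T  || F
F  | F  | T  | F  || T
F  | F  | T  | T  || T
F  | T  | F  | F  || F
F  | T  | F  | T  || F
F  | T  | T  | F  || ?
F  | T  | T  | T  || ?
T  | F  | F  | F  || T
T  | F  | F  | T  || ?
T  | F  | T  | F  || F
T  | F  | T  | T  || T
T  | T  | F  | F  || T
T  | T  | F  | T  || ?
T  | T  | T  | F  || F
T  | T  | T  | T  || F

T, T, T, F

Row p1=F, p2=T, p3=T, p4=F: (p1 and not (p4 and (p2 xor p3))) = F, (p3 iff (p1 and not (p4 and (p2 xor p3)))) = F, so the formula = T.
Row p1=F, p2=T, p3=T, p4=T: (p1 and not (p4 and (p2 xor p3))) = F, (p3 iff (p1 and not (p4 and (p2 xor p3)))) = F, so the formula = T.
Row p1=T, p2=F, p3=F, p4=T: (p1 and not (p4 and (p2 xor p3))) = T, (p3 iff (p1 and not (p4 and (p2 xor p3)))) = F, so the formula = T.
Row p1=T, p2=T, p3=F, p4=T: (p1 and not (p4 and (p2 xor p3))) = F, (p3 iff (p1 and not (p4 and (p2 xor p3)))) = T, so the formula = F.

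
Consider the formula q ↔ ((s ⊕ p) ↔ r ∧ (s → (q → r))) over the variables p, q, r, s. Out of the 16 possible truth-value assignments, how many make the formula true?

p | q | r | s || (s ⊕ p) | (q → r) | (s → (q → r)) | (r ∧ (s → (q → r))) | φ
F | F | F | F ||    F    |    T    |       T       |          F          | F
F | F | F | T ||    T    |    T    |       T       |          F          | T
F | F | T | F ||    F    |    T    |       T       |          T          | T
F | F | T | T ||    T    |    T    |       T       |          T          | F
F | T | F | F ||    F    |    F    |       T       |          F          | T
F | T | F | T ||    T    |    F    |       F       |          F          | F
F | T | T | F ||    F    |    T    |       T       |          T          | F
F | T | T | T ||    T    |    T    |       T       |          T          | T
T | F | F | F ||    T    |    T    |       T       |          F          | T
T | F | F | T ||    F    |    T    |       T       |          F          | F
T | F | T | F ||    T    |    T    |       T       |          T          | F
T | F | T | T ||    F    |    T    |       T       |          T          | T
T | T | F | F ||    T    |    F    |       T       |          F          | F
T | T | F | T ||    F    |    F    |       F       |          F          | T
T | T | T | F ||    T    |    T    |       T       |          T          | T
T | T | T | T ||    F    |    T    |       T       |          T          | F
The formula is true on 8 of the 16 rows.

8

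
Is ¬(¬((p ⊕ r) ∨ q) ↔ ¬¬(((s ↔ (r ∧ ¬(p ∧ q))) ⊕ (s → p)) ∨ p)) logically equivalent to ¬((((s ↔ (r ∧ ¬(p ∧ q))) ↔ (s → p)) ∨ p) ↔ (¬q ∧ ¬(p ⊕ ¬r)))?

p | q | r | s | φ | ψ
- | - | - | - | - | -
F | F | F | F | T | T
F | F | F | T | T | T
F | F | T | F | T | T
F | F | T | T | T | T
F | T | F | F | F | T
F | T | F | T | F | T
F | T | T | F | T | F
F | T | T | T | T | F
T | F | F | F | T | F
T | F | F | T | T | F
T | F | T | F | F | T
T | F | T | T | F | T
T | T | F | F | T | T
T | T | F | T | T | T
T | T | T | F | T | T
T | T | T | T | T | T
The columns differ at p=F, q=T, r=F, s=F (φ=F, ψ=T), so they are not equivalent.

not equivalent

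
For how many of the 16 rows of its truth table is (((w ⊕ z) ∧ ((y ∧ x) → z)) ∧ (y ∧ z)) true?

x | y | z | w || φ
0 | 0 | 0 | 0 || 0
0 | 0 | 0 | 1 || 0
0 | 0 | 1 | 0 || 0
0 | 0 | 1 | 1 || 0
0 | 1 | 0 | 0 || 0
0 | 1 | 0 | 1 || 0
0 | 1 | 1 | 0 || 1
0 | 1 | 1 | 1 || 0
1 | 0 | 0 | 0 || 0
1 | 0 | 0 | 1 || 0
1 | 0 | 1 | 0 || 0
1 | 0 | 1 | 1 || 0
1 | 1 | 0 | 0 || 0
1 | 1 | 0 | 1 || 0
1 | 1 | 1 | 0 || 1
1 | 1 | 1 | 1 || 0
The formula is true on 2 of the 16 rows.

2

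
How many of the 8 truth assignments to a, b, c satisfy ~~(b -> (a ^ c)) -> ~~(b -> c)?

7

  a      b      c    |  (~~(b -> (a ^ c)) -> ~~(b -> c))
 True   True   True  |                True              
 True   True  False  |               False              
 True  False   True  |                True              
 True  False  False  |                True              
False   True   True  |                True              
False   True  False  |                True              
False  False   True  |                True              
False  False  False  |                True              
The formula is true on 7 of the 8 rows.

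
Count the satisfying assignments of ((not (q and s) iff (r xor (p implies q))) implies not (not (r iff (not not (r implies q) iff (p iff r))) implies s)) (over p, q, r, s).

p | q | r | s || φ
T | T | T | T || F
T | T | T | F || T
T | T | F | T || T
T | T | F | F || F
T | F | T | T || F
T | F | T | F || T
T | F | F | T || T
T | F | F | F || T
F | T | T | T || F
F | T | T | F || T
F | T | F | T || T
F | T | F | F || T
F | F | T | T || T
F | F | T | F || T
F | F | F | T || F
F | F | F | F || T
The formula is true on 11 of the 16 rows.

11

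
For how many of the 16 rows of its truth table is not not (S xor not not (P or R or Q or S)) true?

7

P | Q | R | S | (P or R or Q or S) | not (P or R or Q or S) | not not (P or R or Q or S) | φ
- | - | - | - | ------------------ | ---------------------- | -------------------------- | -
0 | 0 | 0 | 0 |         0          |           1            |             0              | 0
0 | 0 | 0 | 1 |         1          |           0            |             1              | 0
0 | 0 | 1 | 0 |         1          |           0            |             1              | 1
0 | 0 | 1 | 1 |         1          |           0            |             1              | 0
0 | 1 | 0 | 0 |         1          |           0            |             1              | 1
0 | 1 | 0 | 1 |         1          |           0            |             1              | 0
0 | 1 | 1 | 0 |         1          |           0            |             1              | 1
0 | 1 | 1 | 1 |         1          |           0            |             1              | 0
1 | 0 | 0 | 0 |         1          |           0            |             1              | 1
1 | 0 | 0 | 1 |         1          |           0            |             1              | 0
1 | 0 | 1 | 0 |         1          |           0            |             1              | 1
1 | 0 | 1 | 1 |         1          |           0            |             1              | 0
1 | 1 | 0 | 0 |         1          |           0            |             1              | 1
1 | 1 | 0 | 1 |         1          |           0            |             1              | 0
1 | 1 | 1 | 0 |         1          |           0            |             1              | 1
1 | 1 | 1 | 1 |         1          |           0            |             1              | 0
The formula is true on 7 of the 16 rows.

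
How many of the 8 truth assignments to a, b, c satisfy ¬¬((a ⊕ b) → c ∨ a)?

7

a  b  c  |  ¬¬((a ⊕ b) → (c ∨ a))
T  T  T  |            T          
T  T  F  |            T          
T  F  T  |            T          
T  F  F  |            T          
F  T  T  |            T          
F  T  F  |            F          
F  F  T  |            T          
F  F  F  |            T          
The formula is true on 7 of the 8 rows.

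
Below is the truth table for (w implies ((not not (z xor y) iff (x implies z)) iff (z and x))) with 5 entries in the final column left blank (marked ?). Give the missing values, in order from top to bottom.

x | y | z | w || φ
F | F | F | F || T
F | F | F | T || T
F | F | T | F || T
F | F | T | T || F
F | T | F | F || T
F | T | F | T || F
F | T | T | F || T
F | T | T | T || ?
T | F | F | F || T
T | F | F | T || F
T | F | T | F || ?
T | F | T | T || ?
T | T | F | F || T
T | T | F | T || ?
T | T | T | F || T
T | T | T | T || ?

T, T, T, T, F

Row x=F, y=T, z=T, w=T: ((not not (z xor y) iff (x implies z)) iff (z and x)) = T, so the formula = T.
Row x=T, y=F, z=T, w=F: ((not not (z xor y) iff (x implies z)) iff (z and x)) = T, so the formula = T.
Row x=T, y=F, z=T, w=T: ((not not (z xor y) iff (x implies z)) iff (z and x)) = T, so the formula = T.
Row x=T, y=T, z=F, w=T: ((not not (z xor y) iff (x implies z)) iff (z and x)) = T, so the formula = T.
Row x=T, y=T, z=T, w=T: ((not not (z xor y) iff (x implies z)) iff (z and x)) = F, so the formula = F.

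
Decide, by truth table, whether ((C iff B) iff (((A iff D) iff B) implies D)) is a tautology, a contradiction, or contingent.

contingent

  A      B      C      D    |  (C iff B)  (A iff D)  ((A iff D) iff B)    φ  
 True   True   True   True  |     True       True           True         True
 True   True   True  False  |     True      False          False         True
 True   True  False   True  |    False       True           True        False
 True   True  False  False  |    False      False          False        False
 True  False   True   True  |    False       True          False        False
 True  False   True  False  |    False      False           True         True
 True  False  False   True  |     True       True          False         True
 True  False  False  False  |     True      False           True        False
False   True   True   True  |     True      False          False         True
False   True   True  False  |     True       True           True        False
False   True  False   True  |    False      False          False        False
False   True  False  False  |    False       True           True         True
False  False   True   True  |    False      False           True        False
False  False   True  False  |    False       True          False        False
False  False  False   True  |     True      False           True         True
False  False  False  False  |     True       True          False         True
8 of 16 rows are True, so the formula is contingent.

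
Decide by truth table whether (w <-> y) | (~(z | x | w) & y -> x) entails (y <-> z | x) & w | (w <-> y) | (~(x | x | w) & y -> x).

no

  x   |   y   |   z   |   w   ||   φ   |   ψ  
 True |  True |  True |  True ||  True |  True
 True |  True |  True | False ||  True |  True
 True |  True | False |  True ||  True |  True
 True |  True | False | False ||  True |  True
 True | False |  True |  True ||  True |  True
 True | False |  True | False ||  True |  True
 True | False | False |  True ||  True |  True
 True | False | False | False ||  True |  True
False |  True |  True |  True ||  True |  True
False |  True |  True | False ||  True | False
False |  True | False |  True ||  True |  True
False |  True | False | False || False | False
False | False |  True |  True ||  True |  True
False | False |  True | False ||  True |  True
False | False | False |  True ||  True |  True
False | False | False | False ||  True |  True
At x=False, y=True, z=True, w=False we have φ true but ψ false, so φ does not entail ψ.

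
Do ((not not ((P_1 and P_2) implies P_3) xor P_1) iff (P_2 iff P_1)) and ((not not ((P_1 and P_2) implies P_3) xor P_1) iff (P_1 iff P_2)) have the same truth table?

equivalent

P_1  P_2  P_3  |  φ  ψ
 T    T    T   |  F  F
 T    T    F   |  T  T
 T    F    T   |  T  T
 T    F    F   |  T  T
 F    T    T   |  F  F
 F    T    F   |  F  F
 F    F    T   |  T  T
 F    F    F   |  T  T
The columns for φ and ψ agree on every row, so they are logically equivalent.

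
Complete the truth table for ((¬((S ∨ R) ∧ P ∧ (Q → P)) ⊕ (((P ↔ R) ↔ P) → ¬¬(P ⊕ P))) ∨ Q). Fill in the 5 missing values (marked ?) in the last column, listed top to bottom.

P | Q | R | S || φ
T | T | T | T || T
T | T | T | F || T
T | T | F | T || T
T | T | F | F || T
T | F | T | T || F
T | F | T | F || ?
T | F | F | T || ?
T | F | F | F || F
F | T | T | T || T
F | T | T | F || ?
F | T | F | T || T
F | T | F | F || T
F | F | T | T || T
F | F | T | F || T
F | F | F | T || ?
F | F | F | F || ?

F, T, T, F, F

Row P=T, Q=F, R=T, S=F: (¬((S ∨ R) ∧ P ∧ (Q → P)) ⊕ (((P ↔ R) ↔ P) → ¬¬(P ⊕ P))) = F, so the formula = F.
Row P=T, Q=F, R=F, S=T: (¬((S ∨ R) ∧ P ∧ (Q → P)) ⊕ (((P ↔ R) ↔ P) → ¬¬(P ⊕ P))) = T, so the formula = T.
Row P=F, Q=T, R=T, S=F: (¬((S ∨ R) ∧ P ∧ (Q → P)) ⊕ (((P ↔ R) ↔ P) → ¬¬(P ⊕ P))) = T, so the formula = T.
Row P=F, Q=F, R=F, S=T: (¬((S ∨ R) ∧ P ∧ (Q → P)) ⊕ (((P ↔ R) ↔ P) → ¬¬(P ⊕ P))) = F, so the formula = F.
Row P=F, Q=F, R=F, S=F: (¬((S ∨ R) ∧ P ∧ (Q → P)) ⊕ (((P ↔ R) ↔ P) → ¬¬(P ⊕ P))) = F, so the formula = F.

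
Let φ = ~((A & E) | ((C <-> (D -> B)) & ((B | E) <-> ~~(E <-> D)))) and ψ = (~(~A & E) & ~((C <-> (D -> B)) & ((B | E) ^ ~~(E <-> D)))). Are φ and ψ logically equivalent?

A  B  C  D  E  |  φ  ψ
0  0  0  0  0  |  1  1
0  0  0  0  1  |  1  0
0  0  0  1  0  |  0  1
0  0  0  1  1  |  0  0
0  0  1  0  0  |  1  0
0  0  1  0  1  |  1  0
0  0  1  1  0  |  1  1
0  0  1  1  1  |  1  0
0  1  0  0  0  |  1  1
0  1  0  0  1  |  1  0
0  1  0  1  0  |  1  1
0  1  0  1  1  |  1  0
0  1  1  0  0  |  0  1
0  1  1  0  1  |  1  0
0  1  1  1  0  |  1  0
0  1  1  1  1  |  0  0
1  0  0  0  0  |  1  1
1  0  0  0  1  |  0  1
1  0  0  1  0  |  0  1
1  0  0  1  1  |  0  1
1  0  1  0  0  |  1  0
1  0  1  0  1  |  0  0
1  0  1  1  0  |  1  1
1  0  1  1  1  |  0  1
1  1  0  0  0  |  1  1
1  1  0  0  1  |  0  1
1  1  0  1  0  |  1  1
1  1  0  1  1  |  0  1
1  1  1  0  0  |  0  1
1  1  1  0  1  |  0  0
1  1  1  1  0  |  1  0
1  1  1  1  1  |  0  1
The columns differ at A=0, B=0, C=0, D=0, E=1 (φ=1, ψ=0), so they are not equivalent.

not equivalent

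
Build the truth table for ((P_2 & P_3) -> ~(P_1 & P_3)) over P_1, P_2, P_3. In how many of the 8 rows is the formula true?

7

P_1 | P_2 | P_3 | (P_2 & P_3) | (P_1 & P_3) | ~(P_1 & P_3) | ((P_2 & P_3) -> ~(P_1 & P_3))
--- | --- | --- | ----------- | ----------- | ------------ | -----------------------------
 T  |  T  |  T  |      T      |      T      |      F       |               F              
 T  |  T  |  F  |      F      |      F      |      T       |               T              
 T  |  F  |  T  |      F      |      T      |      F       |               T              
 T  |  F  |  F  |      F      |      F      |      T       |               T              
 F  |  T  |  T  |      T      |      F      |      T       |               T              
 F  |  T  |  F  |      F      |      F      |      T       |               T              
 F  |  F  |  T  |      F      |      F      |      T       |               T              
 F  |  F  |  F  |      F      |      F      |      T       |               T              
The formula is true on 7 of the 8 rows.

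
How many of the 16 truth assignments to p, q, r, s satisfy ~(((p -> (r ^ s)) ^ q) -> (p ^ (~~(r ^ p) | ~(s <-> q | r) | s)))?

p  q  r  s     (r ^ s)  (p -> (r ^ s))  ((p -> (r ^ s)) ^ q)  (r ^ p)  ~(r ^ p)  ~~(r ^ p)  (q | r)  (s <-> (q | r))  ~(s <-> (q | r))  φ
1  1  1  1        0           0                  1               0        1          0         1            1                0          1
1  1  1  0        1           1                  0               0        1          0         1            0                1          0
1  1  0  1        1           1                  0               1        0          1         1            1                0          0
1  1  0  0        0           0                  1               1        0          1         1            0                1          1
1  0  1  1        0           0                  0               0        1          0         1            1                0          0
1  0  1  0        1           1                  1               0        1          0         1            0                1          1
1  0  0  1        1           1                  1               1        0          1         0            0                1          1
1  0  0  0        0           0                  0               1        0          1         0            1                0          0
0  1  1  1        0           1                  0               1        0          1         1            1                0          0
0  1  1  0        1           1                  0               1        0          1         1            0                1          0
0  1  0  1        1           1                  0               0        1          0         1            1                0          0
0  1  0  0        0           1                  0               0        1          0         1            0                1          0
0  0  1  1        0           1                  1               1        0          1         1            1                0          0
0  0  1  0        1           1                  1               1        0          1         1            0                1          0
0  0  0  1        1           1                  1               0        1          0         0            0                1          0
0  0  0  0        0           1                  1               0        1          0         0            1                0          1
The formula is true on 5 of the 16 rows.

5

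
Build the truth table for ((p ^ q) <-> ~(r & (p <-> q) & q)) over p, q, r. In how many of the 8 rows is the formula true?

5

p  q  r  |  (p ^ q)  (p <-> q)  (r & (p <-> q) & q)  ~(r & (p <-> q) & q)  φ
0  0  0  |     0         1               0                    1            0
0  0  1  |     0         1               0                    1            0
0  1  0  |     1         0               0                    1            1
0  1  1  |     1         0               0                    1            1
1  0  0  |     1         0               0                    1            1
1  0  1  |     1         0               0                    1            1
1  1  0  |     0         1               0                    1            0
1  1  1  |     0         1               1                    0            1
The formula is true on 5 of the 8 rows.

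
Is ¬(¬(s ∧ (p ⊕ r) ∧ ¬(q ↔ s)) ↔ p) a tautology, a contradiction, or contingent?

contingent

p  q  r  s  |  (p ⊕ r)  (q ↔ s)  ¬(q ↔ s)  (s ∧ (p ⊕ r) ∧ ¬(q ↔ s))  ¬(s ∧ (p ⊕ r) ∧ ¬(q ↔ s))  φ
F  F  F  F  |     F        T        F                 F                          T              T
F  F  F  T  |     F        F        T                 F                          T              T
F  F  T  F  |     T        T        F                 F                          T              T
F  F  T  T  |     T        F        T                 T                          F              F
F  T  F  F  |     F        F        T                 F                          T              T
F  T  F  T  |     F        T        F                 F                          T              T
F  T  T  F  |     T        F        T                 F                          T              T
F  T  T  T  |     T        T        F                 F                          T              T
T  F  F  F  |     T        T        F                 F                          T              F
T  F  F  T  |     T        F        T                 T                          F              T
T  F  T  F  |     F        T        F                 F                          T              F
T  F  T  T  |     F        F        T                 F                          T              F
T  T  F  F  |     T        F        T                 F                          T              F
T  T  F  T  |     T        T        F                 F                          T              F
T  T  T  F  |     F        F        T                 F                          T              F
T  T  T  T  |     F        T        F                 F                          T              F
8 of 16 rows are T, so the formula is contingent.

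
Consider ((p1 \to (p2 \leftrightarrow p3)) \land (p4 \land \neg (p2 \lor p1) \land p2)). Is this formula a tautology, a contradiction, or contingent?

p1  p2  p3  p4  |  (p2 \leftrightarrow p3)  (p2 \lor p1)  \neg (p2 \lor p1)  φ
T   T   T   T   |             T                  T                F          F
T   T   T   F   |             T                  T                F          F
T   T   F   T   |             F                  T                F          F
T   T   F   F   |             F                  T                F          F
T   F   T   T   |             F                  T                F          F
T   F   T   F   |             F                  T                F          F
T   F   F   T   |             T                  T                F          F
T   F   F   F   |             T                  T                F          F
F   T   T   T   |             T                  T                F          F
F   T   T   F   |             T                  T                F          F
F   T   F   T   |             F                  T                F          F
F   T   F   F   |             F                  T                F          F
F   F   T   T   |             F                  F                T          F
F   F   T   F   |             F                  F                T          F
F   F   F   T   |             T                  F                T          F
F   F   F   F   |             T                  F                T          F
Every row is F, so the formula is a contradiction.

contradiction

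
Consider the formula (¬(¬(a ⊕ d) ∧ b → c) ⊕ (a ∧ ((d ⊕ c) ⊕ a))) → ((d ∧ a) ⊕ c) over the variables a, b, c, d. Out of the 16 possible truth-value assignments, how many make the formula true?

a  b  c  d  |  (a ⊕ d)  ¬(a ⊕ d)  (¬(a ⊕ d) ∧ b)  ((¬(a ⊕ d) ∧ b) → c)  ¬((¬(a ⊕ d) ∧ b) → c)  (d ⊕ c)  ((d ⊕ c) ⊕ a)  (a ∧ ((d ⊕ c) ⊕ a))  (d ∧ a)  ((d ∧ a) ⊕ c)  φ
T  T  T  T  |     F        T            T                  T                      F               F           T                 T              T           F        F
T  T  T  F  |     T        F            F                  T                      F               T           F                 F              F           T        T
T  T  F  T  |     F        T            T                  F                      T               T           F                 F              T           T        T
T  T  F  F  |     T        F            F                  T                      F               F           T                 T              F           F        F
T  F  T  T  |     F        T            F                  T                      F               F           T                 T              T           F        F
T  F  T  F  |     T        F            F                  T                      F               T           F                 F              F           T        T
T  F  F  T  |     F        T            F                  T                      F               T           F                 F              T           T        T
T  F  F  F  |     T        F            F                  T                      F               F           T                 T              F           F        F
F  T  T  T  |     T        F            F                  T                      F               F           F                 F              F           T        T
F  T  T  F  |     F        T            T                  T                      F               T           T                 F              F           T        T
F  T  F  T  |     T        F            F                  T                      F               T           T                 F              F           F        T
F  T  F  F  |     F        T            T                  F                      T               F           F                 F              F           F        F
F  F  T  T  |     T        F            F                  T                      F               F           F                 F              F           T        T
F  F  T  F  |     F        T            F                  T                      F               T           T                 F              F           T        T
F  F  F  T  |     T        F            F                  T                      F               T           T                 F              F           F        T
F  F  F  F  |     F        T            F                  T                      F               F           F                 F              F           F        T
The formula is true on 11 of the 16 rows.

11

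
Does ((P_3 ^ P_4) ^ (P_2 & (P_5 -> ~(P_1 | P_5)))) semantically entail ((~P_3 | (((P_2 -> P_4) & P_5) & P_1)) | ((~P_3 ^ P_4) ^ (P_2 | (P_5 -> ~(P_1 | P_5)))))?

P_1 | P_2 | P_3 | P_4 | P_5 | φ | ψ
--- | --- | --- | --- | --- | - | -
 1  |  1  |  1  |  1  |  1  | 0 | 1
 1  |  1  |  1  |  1  |  0  | 1 | 0
 1  |  1  |  1  |  0  |  1  | 1 | 1
 1  |  1  |  1  |  0  |  0  | 0 | 1
 1  |  1  |  0  |  1  |  1  | 1 | 1
 1  |  1  |  0  |  1  |  0  | 0 | 1
 1  |  1  |  0  |  0  |  1  | 0 | 1
 1  |  1  |  0  |  0  |  0  | 1 | 1
 1  |  0  |  1  |  1  |  1  | 0 | 1
 1  |  0  |  1  |  1  |  0  | 0 | 0
 1  |  0  |  1  |  0  |  1  | 1 | 1
 1  |  0  |  1  |  0  |  0  | 1 | 1
 1  |  0  |  0  |  1  |  1  | 1 | 1
 1  |  0  |  0  |  1  |  0  | 1 | 1
 1  |  0  |  0  |  0  |  1  | 0 | 1
 1  |  0  |  0  |  0  |  0  | 0 | 1
 0  |  1  |  1  |  1  |  1  | 0 | 0
 0  |  1  |  1  |  1  |  0  | 1 | 0
 0  |  1  |  1  |  0  |  1  | 1 | 1
 0  |  1  |  1  |  0  |  0  | 0 | 1
 0  |  1  |  0  |  1  |  1  | 1 | 1
 0  |  1  |  0  |  1  |  0  | 0 | 1
 0  |  1  |  0  |  0  |  1  | 0 | 1
 0  |  1  |  0  |  0  |  0  | 1 | 1
 0  |  0  |  1  |  1  |  1  | 0 | 1
 0  |  0  |  1  |  1  |  0  | 0 | 0
 0  |  0  |  1  |  0  |  1  | 1 | 0
 0  |  0  |  1  |  0  |  0  | 1 | 1
 0  |  0  |  0  |  1  |  1  | 1 | 1
 0  |  0  |  0  |  1  |  0  | 1 | 1
 0  |  0  |  0  |  0  |  1  | 0 | 1
 0  |  0  |  0  |  0  |  0  | 0 | 1
At P_1=1, P_2=1, P_3=1, P_4=1, P_5=0 we have φ true but ψ false, so φ does not entail ψ.

no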